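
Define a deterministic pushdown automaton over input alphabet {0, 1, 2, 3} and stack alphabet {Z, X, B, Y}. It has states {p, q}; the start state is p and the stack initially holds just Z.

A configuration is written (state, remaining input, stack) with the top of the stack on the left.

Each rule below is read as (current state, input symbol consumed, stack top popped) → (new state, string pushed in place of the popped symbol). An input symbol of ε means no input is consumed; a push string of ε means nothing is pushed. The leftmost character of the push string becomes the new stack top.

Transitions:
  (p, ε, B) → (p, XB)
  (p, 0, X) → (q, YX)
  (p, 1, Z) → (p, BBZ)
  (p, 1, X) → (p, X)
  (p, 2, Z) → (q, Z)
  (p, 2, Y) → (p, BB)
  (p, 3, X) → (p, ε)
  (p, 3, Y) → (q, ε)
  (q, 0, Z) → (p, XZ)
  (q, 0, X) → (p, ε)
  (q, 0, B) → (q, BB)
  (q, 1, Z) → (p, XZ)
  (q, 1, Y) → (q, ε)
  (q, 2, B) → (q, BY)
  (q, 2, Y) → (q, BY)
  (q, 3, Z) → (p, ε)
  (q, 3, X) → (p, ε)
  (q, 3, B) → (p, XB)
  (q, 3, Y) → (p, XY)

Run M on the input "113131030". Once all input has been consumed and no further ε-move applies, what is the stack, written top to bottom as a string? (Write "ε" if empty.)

YXYXBBZ

(p, 113131030, Z)
  read 1, top Z: go to p, push BBZ → (p, 13131030, BBZ)
  ε-move, top B: go to p, push XB → (p, 13131030, XBBZ)
  read 1, top X: go to p, push X → (p, 3131030, XBBZ)
  read 3, top X: go to p, push ε → (p, 131030, BBZ)
  ε-move, top B: go to p, push XB → (p, 131030, XBBZ)
  read 1, top X: go to p, push X → (p, 31030, XBBZ)
  read 3, top X: go to p, push ε → (p, 1030, BBZ)
  ε-move, top B: go to p, push XB → (p, 1030, XBBZ)
  read 1, top X: go to p, push X → (p, 030, XBBZ)
  read 0, top X: go to q, push YX → (q, 30, YXBBZ)
  read 3, top Y: go to p, push XY → (p, 0, XYXBBZ)
  read 0, top X: go to q, push YX → (q, ε, YXYXBBZ)
All input consumed in state q with stack YXYXBBZ.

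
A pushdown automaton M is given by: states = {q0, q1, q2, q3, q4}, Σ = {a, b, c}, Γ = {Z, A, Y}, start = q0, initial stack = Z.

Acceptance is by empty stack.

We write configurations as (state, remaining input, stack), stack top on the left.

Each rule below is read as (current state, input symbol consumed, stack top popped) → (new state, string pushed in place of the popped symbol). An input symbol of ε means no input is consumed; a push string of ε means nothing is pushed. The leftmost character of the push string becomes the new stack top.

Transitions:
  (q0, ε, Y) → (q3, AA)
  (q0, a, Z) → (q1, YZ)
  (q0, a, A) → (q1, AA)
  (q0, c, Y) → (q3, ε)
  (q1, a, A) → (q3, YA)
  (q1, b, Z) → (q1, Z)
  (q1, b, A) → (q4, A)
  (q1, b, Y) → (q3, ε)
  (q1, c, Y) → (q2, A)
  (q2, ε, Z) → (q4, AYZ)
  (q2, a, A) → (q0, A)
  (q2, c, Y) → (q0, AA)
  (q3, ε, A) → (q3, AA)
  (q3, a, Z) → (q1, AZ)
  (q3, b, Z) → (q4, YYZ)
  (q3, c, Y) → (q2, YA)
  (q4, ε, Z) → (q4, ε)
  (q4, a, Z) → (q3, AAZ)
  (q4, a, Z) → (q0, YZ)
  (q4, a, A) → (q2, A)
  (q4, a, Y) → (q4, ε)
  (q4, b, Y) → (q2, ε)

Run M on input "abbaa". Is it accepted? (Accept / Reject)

Accept

One accepting computation: (q0, abbaa, Z) ⊢ (q1, bbaa, YZ) ⊢ (q3, baa, Z) ⊢ (q4, aa, YYZ) ⊢ (q4, a, YZ) ⊢ (q4, ε, Z) ⊢ (q4, ε, ε)
All input consumed and the stack is empty.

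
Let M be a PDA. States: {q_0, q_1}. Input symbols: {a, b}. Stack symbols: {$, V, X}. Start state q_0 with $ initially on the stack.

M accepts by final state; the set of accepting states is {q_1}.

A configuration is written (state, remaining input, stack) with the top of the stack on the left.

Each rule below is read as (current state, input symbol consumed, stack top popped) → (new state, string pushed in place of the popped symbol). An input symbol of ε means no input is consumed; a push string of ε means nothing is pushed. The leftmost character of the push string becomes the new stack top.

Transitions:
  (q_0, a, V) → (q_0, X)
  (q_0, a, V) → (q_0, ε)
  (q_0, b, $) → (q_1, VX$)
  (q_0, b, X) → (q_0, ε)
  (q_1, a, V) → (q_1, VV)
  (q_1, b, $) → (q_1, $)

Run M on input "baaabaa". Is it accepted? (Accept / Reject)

Reject

No computation consumes all input and reaches a final state.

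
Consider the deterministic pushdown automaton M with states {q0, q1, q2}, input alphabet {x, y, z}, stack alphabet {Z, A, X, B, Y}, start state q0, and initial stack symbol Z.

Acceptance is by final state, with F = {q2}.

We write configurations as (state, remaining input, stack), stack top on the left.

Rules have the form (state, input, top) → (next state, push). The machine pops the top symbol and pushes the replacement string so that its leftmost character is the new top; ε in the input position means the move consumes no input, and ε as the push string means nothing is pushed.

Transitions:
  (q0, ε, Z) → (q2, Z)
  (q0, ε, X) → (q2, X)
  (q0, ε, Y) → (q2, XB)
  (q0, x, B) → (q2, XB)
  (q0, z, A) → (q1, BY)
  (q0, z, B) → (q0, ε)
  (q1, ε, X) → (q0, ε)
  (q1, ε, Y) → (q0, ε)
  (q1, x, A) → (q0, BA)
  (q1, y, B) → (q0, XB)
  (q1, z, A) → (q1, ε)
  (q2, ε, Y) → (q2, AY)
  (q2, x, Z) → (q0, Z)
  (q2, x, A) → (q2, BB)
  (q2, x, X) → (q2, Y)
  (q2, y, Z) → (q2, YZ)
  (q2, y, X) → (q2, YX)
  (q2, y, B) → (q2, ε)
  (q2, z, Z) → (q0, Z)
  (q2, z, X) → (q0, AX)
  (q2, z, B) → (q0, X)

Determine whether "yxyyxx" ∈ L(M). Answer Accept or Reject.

Reject

(q0, yxyyxx, Z) ⊢ (q2, yxyyxx, Z) ⊢ (q2, xyyxx, YZ) ⊢ (q2, xyyxx, AYZ) ⊢ (q2, yyxx, BBYZ) ⊢ (q2, yxx, BYZ) ⊢ (q2, xx, YZ) ⊢ (q2, xx, AYZ) ⊢ (q2, x, BBYZ)
No transition applies at (q2, x, BBYZ); input not fully consumed.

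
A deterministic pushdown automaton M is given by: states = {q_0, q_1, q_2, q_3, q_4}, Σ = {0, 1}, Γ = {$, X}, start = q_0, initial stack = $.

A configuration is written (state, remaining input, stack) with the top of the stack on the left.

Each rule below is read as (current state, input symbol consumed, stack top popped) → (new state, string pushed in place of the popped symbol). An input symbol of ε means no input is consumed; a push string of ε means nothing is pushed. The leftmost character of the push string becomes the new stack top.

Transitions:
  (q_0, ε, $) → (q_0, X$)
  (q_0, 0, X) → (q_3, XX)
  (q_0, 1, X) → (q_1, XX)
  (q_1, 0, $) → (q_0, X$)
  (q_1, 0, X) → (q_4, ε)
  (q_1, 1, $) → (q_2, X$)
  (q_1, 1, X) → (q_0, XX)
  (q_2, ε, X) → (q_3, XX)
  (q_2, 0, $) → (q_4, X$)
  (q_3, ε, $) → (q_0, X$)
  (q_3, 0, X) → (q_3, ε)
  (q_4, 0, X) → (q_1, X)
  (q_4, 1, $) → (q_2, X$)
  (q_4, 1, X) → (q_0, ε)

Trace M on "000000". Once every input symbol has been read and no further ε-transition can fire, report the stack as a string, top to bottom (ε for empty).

X$

(q_0, 000000, $) ⊢ (q_0, 000000, X$) ⊢ (q_3, 00000, XX$) ⊢ (q_3, 0000, X$) ⊢ (q_3, 000, $) ⊢ (q_0, 000, X$) ⊢ (q_3, 00, XX$) ⊢ (q_3, 0, X$) ⊢ (q_3, ε, $) ⊢ (q_0, ε, X$)
All input consumed in state q_0 with stack X$.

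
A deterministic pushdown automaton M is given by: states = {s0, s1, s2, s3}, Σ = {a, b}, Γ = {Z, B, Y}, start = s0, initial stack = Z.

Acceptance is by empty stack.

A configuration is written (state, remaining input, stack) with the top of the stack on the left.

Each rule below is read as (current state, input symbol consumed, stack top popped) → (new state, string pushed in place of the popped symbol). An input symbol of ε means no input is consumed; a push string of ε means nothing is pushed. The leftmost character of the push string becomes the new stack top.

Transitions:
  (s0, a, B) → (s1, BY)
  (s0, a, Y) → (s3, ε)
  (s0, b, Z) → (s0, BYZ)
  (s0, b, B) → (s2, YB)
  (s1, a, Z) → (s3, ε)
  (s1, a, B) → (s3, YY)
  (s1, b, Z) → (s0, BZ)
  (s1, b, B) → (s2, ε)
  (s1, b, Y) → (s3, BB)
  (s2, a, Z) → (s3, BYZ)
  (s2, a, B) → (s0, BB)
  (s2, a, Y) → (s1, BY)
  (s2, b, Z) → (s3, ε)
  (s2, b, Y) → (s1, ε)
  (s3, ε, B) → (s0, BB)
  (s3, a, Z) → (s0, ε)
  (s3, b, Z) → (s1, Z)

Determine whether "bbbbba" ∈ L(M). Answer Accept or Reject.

(s0, bbbbba, Z)
  read b, top Z: go to s0, push BYZ → (s0, bbbba, BYZ)
  read b, top B: go to s2, push YB → (s2, bbba, YBYZ)
  read b, top Y: go to s1, push ε → (s1, bba, BYZ)
  read b, top B: go to s2, push ε → (s2, ba, YZ)
  read b, top Y: go to s1, push ε → (s1, a, Z)
  read a, top Z: go to s3, push ε → (s3, ε, ε)
All input consumed and the stack is empty.

Accept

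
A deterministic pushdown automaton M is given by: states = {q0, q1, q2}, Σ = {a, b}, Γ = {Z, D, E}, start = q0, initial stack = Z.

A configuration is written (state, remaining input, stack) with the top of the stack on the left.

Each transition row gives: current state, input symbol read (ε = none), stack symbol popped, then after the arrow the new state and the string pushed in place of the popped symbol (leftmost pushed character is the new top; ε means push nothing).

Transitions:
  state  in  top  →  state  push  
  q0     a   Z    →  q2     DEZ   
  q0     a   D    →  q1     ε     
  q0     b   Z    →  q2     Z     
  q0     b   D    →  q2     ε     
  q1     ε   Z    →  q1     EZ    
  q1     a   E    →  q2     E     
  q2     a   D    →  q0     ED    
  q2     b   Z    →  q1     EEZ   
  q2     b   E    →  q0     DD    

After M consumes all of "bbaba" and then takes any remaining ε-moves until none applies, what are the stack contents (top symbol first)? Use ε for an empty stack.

DEZ

(q0, bbaba, Z)
  read b, top Z: go to q2, push Z → (q2, baba, Z)
  read b, top Z: go to q1, push EEZ → (q1, aba, EEZ)
  read a, top E: go to q2, push E → (q2, ba, EEZ)
  read b, top E: go to q0, push DD → (q0, a, DDEZ)
  read a, top D: go to q1, push ε → (q1, ε, DEZ)
All input consumed in state q1 with stack DEZ.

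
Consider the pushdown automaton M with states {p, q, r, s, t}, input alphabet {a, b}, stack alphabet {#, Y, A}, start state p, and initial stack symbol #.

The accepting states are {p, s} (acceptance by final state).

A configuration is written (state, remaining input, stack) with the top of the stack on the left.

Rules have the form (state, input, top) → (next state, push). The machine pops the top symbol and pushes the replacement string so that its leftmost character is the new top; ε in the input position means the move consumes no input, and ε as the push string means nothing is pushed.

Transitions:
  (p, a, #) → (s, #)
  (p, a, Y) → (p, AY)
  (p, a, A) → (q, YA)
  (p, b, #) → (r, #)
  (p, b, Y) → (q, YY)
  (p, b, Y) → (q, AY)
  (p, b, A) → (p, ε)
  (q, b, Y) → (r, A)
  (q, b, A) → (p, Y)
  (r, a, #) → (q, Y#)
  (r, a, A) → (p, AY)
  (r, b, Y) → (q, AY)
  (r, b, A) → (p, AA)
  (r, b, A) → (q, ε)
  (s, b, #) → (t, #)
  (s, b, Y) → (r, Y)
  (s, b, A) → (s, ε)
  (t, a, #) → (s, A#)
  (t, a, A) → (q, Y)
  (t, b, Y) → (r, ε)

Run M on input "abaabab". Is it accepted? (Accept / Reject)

No computation consumes all input and reaches a final state.

Reject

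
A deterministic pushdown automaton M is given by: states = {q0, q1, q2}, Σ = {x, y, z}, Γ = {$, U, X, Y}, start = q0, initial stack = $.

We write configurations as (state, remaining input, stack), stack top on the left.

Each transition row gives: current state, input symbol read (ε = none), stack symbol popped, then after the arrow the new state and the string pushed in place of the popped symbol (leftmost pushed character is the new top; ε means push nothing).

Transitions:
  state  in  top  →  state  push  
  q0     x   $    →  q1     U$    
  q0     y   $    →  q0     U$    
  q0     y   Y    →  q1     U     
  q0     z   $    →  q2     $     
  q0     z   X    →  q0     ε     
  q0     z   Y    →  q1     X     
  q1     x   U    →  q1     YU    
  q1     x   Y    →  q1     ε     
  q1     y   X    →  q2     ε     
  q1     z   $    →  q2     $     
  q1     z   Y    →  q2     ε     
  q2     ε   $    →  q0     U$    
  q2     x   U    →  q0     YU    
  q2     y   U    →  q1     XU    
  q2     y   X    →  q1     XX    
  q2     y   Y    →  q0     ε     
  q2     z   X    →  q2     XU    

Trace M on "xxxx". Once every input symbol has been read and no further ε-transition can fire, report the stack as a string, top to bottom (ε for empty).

(q0, xxxx, $)
  read x, top $: go to q1, push U$ → (q1, xxx, U$)
  read x, top U: go to q1, push YU → (q1, xx, YU$)
  read x, top Y: go to q1, push ε → (q1, x, U$)
  read x, top U: go to q1, push YU → (q1, ε, YU$)
All input consumed in state q1 with stack YU$.

YU$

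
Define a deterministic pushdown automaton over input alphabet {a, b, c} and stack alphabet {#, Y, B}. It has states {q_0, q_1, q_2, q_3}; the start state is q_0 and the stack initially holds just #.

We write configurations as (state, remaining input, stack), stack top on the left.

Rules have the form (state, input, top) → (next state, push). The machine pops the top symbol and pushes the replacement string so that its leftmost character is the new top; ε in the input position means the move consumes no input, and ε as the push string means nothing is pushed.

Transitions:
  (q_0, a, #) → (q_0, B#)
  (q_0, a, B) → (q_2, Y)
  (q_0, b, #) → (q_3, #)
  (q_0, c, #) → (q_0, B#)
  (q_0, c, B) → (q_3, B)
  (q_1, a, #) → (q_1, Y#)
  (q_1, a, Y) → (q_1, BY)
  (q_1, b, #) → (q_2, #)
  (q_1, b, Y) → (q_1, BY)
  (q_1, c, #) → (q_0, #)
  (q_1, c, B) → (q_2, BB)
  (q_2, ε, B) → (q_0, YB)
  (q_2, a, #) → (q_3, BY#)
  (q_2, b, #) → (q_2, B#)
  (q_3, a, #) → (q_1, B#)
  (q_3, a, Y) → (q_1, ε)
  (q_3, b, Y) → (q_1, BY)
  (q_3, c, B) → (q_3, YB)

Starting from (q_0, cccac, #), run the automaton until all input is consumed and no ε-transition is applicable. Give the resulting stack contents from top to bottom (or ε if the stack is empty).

(q_0, cccac, #)
  read c, top #: go to q_0, push B# → (q_0, ccac, B#)
  read c, top B: go to q_3, push B → (q_3, cac, B#)
  read c, top B: go to q_3, push YB → (q_3, ac, YB#)
  read a, top Y: go to q_1, push ε → (q_1, c, B#)
  read c, top B: go to q_2, push BB → (q_2, ε, BB#)
  ε-move, top B: go to q_0, push YB → (q_0, ε, YBB#)
All input consumed in state q_0 with stack YBB#.

YBB#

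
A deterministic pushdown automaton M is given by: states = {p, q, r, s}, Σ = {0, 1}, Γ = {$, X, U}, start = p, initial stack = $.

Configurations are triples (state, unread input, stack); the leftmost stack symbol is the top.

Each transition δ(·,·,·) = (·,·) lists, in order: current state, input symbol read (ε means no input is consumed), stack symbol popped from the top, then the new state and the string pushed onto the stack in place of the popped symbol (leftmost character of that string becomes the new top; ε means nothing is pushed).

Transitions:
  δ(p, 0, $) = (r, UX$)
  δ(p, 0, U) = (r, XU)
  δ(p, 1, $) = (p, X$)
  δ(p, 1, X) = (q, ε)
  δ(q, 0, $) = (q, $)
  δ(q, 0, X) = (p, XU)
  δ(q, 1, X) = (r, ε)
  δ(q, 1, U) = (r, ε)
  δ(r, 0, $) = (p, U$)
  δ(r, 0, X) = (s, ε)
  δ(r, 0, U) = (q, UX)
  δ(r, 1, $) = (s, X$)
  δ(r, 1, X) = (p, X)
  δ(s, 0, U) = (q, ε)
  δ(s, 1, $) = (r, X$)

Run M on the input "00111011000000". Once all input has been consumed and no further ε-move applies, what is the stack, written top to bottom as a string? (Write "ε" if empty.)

$

(p, 00111011000000, $) ⊢ (r, 0111011000000, UX$) ⊢ (q, 111011000000, UXX$) ⊢ (r, 11011000000, XX$) ⊢ (p, 1011000000, XX$) ⊢ (q, 011000000, X$) ⊢ (p, 11000000, XU$) ⊢ (q, 1000000, U$) ⊢ (r, 000000, $) ⊢ (p, 00000, U$) ⊢ (r, 0000, XU$) ⊢ (s, 000, U$) ⊢ (q, 00, $) ⊢ (q, 0, $) ⊢ (q, ε, $)
All input consumed in state q with stack $.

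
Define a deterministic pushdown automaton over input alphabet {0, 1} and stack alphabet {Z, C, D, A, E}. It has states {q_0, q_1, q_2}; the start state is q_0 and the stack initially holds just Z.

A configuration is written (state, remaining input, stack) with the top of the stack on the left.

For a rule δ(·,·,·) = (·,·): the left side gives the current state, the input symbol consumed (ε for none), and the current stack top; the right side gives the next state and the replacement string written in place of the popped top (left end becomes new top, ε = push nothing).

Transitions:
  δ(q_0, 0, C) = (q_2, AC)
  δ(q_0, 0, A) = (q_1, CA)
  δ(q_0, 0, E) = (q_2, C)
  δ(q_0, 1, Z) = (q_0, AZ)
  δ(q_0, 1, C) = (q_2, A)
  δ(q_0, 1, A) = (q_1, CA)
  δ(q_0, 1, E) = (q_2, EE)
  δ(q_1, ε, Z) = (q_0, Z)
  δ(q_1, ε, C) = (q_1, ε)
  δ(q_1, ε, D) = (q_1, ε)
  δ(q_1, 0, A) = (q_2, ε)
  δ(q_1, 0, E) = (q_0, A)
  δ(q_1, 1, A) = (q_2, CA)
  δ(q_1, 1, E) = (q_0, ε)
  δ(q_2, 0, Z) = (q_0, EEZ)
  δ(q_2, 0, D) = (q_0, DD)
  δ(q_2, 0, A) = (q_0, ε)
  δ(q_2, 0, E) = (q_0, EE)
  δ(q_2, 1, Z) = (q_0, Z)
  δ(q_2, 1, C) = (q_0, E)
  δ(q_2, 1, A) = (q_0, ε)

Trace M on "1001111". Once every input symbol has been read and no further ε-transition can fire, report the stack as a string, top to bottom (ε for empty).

CAZ

(q_0, 1001111, Z)
  read 1, top Z: go to q_0, push AZ → (q_0, 001111, AZ)
  read 0, top A: go to q_1, push CA → (q_1, 01111, CAZ)
  ε-move, top C: go to q_1, push ε → (q_1, 01111, AZ)
  read 0, top A: go to q_2, push ε → (q_2, 1111, Z)
  read 1, top Z: go to q_0, push Z → (q_0, 111, Z)
  read 1, top Z: go to q_0, push AZ → (q_0, 11, AZ)
  read 1, top A: go to q_1, push CA → (q_1, 1, CAZ)
  ε-move, top C: go to q_1, push ε → (q_1, 1, AZ)
  read 1, top A: go to q_2, push CA → (q_2, ε, CAZ)
All input consumed in state q_2 with stack CAZ.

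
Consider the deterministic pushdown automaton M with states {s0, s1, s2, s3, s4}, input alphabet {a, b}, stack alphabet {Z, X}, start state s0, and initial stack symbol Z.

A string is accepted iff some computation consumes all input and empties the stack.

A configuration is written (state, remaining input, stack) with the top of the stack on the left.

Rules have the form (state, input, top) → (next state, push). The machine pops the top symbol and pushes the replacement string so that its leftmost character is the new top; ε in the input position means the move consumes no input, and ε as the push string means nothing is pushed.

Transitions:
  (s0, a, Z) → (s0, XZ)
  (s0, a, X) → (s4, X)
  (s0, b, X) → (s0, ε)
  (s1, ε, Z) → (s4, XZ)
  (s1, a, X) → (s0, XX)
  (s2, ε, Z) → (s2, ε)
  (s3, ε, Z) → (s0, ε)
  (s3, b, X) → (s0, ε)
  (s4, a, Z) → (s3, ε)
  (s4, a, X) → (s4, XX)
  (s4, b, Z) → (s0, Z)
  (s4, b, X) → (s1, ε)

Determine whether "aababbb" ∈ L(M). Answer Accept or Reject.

Reject

(s0, aababbb, Z)
  read a, top Z: go to s0, push XZ → (s0, ababbb, XZ)
  read a, top X: go to s4, push X → (s4, babbb, XZ)
  read b, top X: go to s1, push ε → (s1, abbb, Z)
  ε-move, top Z: go to s4, push XZ → (s4, abbb, XZ)
  read a, top X: go to s4, push XX → (s4, bbb, XXZ)
  read b, top X: go to s1, push ε → (s1, bb, XZ)
No transition applies at (s1, bb, XZ); input not fully consumed.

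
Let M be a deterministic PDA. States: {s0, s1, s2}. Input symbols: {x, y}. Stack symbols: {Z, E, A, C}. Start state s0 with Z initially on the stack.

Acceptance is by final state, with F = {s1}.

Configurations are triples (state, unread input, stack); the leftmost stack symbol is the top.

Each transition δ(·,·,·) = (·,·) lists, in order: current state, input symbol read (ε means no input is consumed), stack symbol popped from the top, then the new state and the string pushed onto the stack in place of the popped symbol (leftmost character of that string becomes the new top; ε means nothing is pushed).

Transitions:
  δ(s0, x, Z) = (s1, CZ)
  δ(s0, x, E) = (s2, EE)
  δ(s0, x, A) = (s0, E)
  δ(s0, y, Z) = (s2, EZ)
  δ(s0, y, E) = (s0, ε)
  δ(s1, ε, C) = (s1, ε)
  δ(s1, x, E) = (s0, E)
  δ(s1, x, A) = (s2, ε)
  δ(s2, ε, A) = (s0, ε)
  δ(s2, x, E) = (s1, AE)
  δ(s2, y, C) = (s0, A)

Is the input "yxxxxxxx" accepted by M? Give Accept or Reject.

(s0, yxxxxxxx, Z)
  read y, top Z: go to s2, push EZ → (s2, xxxxxxx, EZ)
  read x, top E: go to s1, push AE → (s1, xxxxxx, AEZ)
  read x, top A: go to s2, push ε → (s2, xxxxx, EZ)
  read x, top E: go to s1, push AE → (s1, xxxx, AEZ)
  read x, top A: go to s2, push ε → (s2, xxx, EZ)
  read x, top E: go to s1, push AE → (s1, xx, AEZ)
  read x, top A: go to s2, push ε → (s2, x, EZ)
  read x, top E: go to s1, push AE → (s1, ε, AEZ)
All input consumed; state s1 ∈ F.

Accept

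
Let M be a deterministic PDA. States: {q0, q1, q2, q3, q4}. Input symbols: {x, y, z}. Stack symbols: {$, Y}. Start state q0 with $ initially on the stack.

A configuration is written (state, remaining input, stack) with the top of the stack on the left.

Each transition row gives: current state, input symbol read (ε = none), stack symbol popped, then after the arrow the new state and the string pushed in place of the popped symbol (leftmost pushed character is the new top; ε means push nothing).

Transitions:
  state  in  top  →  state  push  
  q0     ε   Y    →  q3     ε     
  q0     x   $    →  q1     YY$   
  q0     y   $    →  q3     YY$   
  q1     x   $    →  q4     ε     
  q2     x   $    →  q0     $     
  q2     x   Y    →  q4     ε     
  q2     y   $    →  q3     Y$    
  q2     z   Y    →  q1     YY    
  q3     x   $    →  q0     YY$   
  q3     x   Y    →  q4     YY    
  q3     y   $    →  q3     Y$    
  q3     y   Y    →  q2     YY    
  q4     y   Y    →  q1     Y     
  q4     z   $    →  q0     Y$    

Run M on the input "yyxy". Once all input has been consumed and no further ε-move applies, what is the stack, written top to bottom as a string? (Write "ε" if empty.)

YY$

(q0, yyxy, $)
  read y, top $: go to q3, push YY$ → (q3, yxy, YY$)
  read y, top Y: go to q2, push YY → (q2, xy, YYY$)
  read x, top Y: go to q4, push ε → (q4, y, YY$)
  read y, top Y: go to q1, push Y → (q1, ε, YY$)
All input consumed in state q1 with stack YY$.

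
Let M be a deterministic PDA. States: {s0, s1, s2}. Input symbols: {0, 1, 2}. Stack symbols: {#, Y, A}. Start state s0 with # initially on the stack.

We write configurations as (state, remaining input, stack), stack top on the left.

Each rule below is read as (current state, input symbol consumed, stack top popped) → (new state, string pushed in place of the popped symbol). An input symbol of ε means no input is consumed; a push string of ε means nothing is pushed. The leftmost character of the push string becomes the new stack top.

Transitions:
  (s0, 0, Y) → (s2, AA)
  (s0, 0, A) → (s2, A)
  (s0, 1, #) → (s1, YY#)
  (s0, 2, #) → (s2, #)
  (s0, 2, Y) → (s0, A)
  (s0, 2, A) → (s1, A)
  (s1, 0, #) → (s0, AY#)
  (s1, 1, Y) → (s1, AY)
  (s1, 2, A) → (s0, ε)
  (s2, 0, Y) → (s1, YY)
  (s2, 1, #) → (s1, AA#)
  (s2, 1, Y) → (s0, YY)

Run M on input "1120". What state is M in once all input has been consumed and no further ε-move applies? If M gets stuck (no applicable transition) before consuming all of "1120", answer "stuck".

s2

(s0, 1120, #)
  read 1, top #: go to s1, push YY# → (s1, 120, YY#)
  read 1, top Y: go to s1, push AY → (s1, 20, AYY#)
  read 2, top A: go to s0, push ε → (s0, 0, YY#)
  read 0, top Y: go to s2, push AA → (s2, ε, AAY#)
All input consumed; M is in state s2.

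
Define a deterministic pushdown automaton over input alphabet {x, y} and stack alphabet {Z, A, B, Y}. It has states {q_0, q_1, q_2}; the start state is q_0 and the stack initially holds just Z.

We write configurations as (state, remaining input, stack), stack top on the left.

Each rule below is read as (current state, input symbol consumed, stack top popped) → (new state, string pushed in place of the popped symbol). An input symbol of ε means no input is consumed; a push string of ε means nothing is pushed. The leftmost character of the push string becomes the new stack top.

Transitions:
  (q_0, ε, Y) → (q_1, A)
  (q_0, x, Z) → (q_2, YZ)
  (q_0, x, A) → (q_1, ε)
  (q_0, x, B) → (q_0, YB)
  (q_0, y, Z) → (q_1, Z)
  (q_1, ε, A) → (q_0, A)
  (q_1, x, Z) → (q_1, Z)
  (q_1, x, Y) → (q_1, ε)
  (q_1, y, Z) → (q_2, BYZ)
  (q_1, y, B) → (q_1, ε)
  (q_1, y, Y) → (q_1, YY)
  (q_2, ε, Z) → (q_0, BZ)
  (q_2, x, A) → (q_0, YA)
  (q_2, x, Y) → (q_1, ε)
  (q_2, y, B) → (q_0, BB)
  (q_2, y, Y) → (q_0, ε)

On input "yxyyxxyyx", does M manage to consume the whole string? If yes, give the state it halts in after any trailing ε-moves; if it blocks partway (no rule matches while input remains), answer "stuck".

q_1

(q_0, yxyyxxyyx, Z) ⊢ (q_1, xyyxxyyx, Z) ⊢ (q_1, yyxxyyx, Z) ⊢ (q_2, yxxyyx, BYZ) ⊢ (q_0, xxyyx, BBYZ) ⊢ (q_0, xyyx, YBBYZ) ⊢ (q_1, xyyx, ABBYZ) ⊢ (q_0, xyyx, ABBYZ) ⊢ (q_1, yyx, BBYZ) ⊢ (q_1, yx, BYZ) ⊢ (q_1, x, YZ) ⊢ (q_1, ε, Z)
All input consumed; M is in state q_1.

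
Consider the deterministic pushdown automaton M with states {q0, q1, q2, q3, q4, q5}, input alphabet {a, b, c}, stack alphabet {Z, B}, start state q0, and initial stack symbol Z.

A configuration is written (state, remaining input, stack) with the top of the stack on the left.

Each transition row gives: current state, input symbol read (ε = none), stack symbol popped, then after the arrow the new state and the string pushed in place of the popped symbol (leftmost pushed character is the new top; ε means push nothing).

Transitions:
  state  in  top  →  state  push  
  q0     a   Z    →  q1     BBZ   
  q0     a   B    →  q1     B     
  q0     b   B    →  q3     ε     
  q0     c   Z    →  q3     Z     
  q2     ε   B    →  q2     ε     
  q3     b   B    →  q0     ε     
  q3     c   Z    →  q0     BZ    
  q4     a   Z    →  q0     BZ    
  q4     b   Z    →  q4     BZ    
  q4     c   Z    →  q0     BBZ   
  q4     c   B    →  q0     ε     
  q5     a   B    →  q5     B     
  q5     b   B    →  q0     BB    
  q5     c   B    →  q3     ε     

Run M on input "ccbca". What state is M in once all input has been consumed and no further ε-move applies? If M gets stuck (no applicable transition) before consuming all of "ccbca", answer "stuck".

(q0, ccbca, Z)
  read c, top Z: go to q3, push Z → (q3, cbca, Z)
  read c, top Z: go to q0, push BZ → (q0, bca, BZ)
  read b, top B: go to q3, push ε → (q3, ca, Z)
  read c, top Z: go to q0, push BZ → (q0, a, BZ)
  read a, top B: go to q1, push B → (q1, ε, BZ)
All input consumed; M is in state q1.

q1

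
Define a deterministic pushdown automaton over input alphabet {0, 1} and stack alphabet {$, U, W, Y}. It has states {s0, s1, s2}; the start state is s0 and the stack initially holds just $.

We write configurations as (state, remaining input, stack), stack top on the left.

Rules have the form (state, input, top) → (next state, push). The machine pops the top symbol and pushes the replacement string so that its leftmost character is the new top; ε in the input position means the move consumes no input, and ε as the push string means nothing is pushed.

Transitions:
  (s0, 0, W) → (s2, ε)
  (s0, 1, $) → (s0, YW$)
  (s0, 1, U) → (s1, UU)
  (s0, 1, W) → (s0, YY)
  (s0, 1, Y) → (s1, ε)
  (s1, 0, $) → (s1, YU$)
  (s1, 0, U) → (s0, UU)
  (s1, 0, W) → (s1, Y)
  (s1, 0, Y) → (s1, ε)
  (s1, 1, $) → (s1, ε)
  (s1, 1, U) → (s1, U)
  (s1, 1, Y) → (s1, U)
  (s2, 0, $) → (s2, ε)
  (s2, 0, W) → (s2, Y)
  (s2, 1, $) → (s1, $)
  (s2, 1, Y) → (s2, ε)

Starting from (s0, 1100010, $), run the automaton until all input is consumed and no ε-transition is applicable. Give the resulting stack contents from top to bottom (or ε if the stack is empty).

(s0, 1100010, $) ⊢ (s0, 100010, YW$) ⊢ (s1, 00010, W$) ⊢ (s1, 0010, Y$) ⊢ (s1, 010, $) ⊢ (s1, 10, YU$) ⊢ (s1, 0, UU$) ⊢ (s0, ε, UUU$)
All input consumed in state s0 with stack UUU$.

UUU$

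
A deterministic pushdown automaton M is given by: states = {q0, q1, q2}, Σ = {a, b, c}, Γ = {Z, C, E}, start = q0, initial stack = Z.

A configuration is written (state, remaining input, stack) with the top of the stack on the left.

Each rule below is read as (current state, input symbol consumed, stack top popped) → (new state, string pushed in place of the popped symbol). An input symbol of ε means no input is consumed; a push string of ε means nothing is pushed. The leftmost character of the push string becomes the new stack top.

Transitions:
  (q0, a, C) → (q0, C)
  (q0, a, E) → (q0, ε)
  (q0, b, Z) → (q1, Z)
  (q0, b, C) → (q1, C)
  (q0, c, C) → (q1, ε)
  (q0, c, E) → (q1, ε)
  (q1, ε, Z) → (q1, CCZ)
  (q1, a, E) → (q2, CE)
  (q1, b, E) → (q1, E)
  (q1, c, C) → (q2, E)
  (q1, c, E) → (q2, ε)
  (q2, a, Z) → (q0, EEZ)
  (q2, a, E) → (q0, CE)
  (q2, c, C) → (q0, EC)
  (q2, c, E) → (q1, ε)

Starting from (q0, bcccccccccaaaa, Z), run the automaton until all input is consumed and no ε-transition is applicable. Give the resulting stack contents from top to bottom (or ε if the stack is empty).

(q0, bcccccccccaaaa, Z)
  read b, top Z: go to q1, push Z → (q1, cccccccccaaaa, Z)
  ε-move, top Z: go to q1, push CCZ → (q1, cccccccccaaaa, CCZ)
  read c, top C: go to q2, push E → (q2, ccccccccaaaa, ECZ)
  read c, top E: go to q1, push ε → (q1, cccccccaaaa, CZ)
  read c, top C: go to q2, push E → (q2, ccccccaaaa, EZ)
  read c, top E: go to q1, push ε → (q1, cccccaaaa, Z)
  ε-move, top Z: go to q1, push CCZ → (q1, cccccaaaa, CCZ)
  read c, top C: go to q2, push E → (q2, ccccaaaa, ECZ)
  read c, top E: go to q1, push ε → (q1, cccaaaa, CZ)
  read c, top C: go to q2, push E → (q2, ccaaaa, EZ)
  read c, top E: go to q1, push ε → (q1, caaaa, Z)
  ε-move, top Z: go to q1, push CCZ → (q1, caaaa, CCZ)
  read c, top C: go to q2, push E → (q2, aaaa, ECZ)
  read a, top E: go to q0, push CE → (q0, aaa, CECZ)
  read a, top C: go to q0, push C → (q0, aa, CECZ)
  read a, top C: go to q0, push C → (q0, a, CECZ)
  read a, top C: go to q0, push C → (q0, ε, CECZ)
All input consumed in state q0 with stack CECZ.

CECZ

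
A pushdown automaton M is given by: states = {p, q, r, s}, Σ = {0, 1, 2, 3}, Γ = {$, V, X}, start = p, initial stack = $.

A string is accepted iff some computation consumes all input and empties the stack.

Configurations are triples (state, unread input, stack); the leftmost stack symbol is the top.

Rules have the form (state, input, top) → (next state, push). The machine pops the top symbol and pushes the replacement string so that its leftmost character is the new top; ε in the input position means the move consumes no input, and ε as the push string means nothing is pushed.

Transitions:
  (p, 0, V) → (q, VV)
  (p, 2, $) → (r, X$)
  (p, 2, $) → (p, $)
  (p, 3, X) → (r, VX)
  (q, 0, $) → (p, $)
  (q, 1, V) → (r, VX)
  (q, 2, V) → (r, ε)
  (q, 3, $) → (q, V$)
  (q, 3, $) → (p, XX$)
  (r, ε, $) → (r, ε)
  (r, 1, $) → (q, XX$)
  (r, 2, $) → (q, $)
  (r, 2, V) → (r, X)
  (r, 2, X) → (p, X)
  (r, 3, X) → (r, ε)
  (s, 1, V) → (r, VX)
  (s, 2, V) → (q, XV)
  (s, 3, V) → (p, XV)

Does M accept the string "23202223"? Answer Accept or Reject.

Accept

One accepting computation: (p, 23202223, $) ⊢ (r, 3202223, X$) ⊢ (r, 202223, $) ⊢ (q, 02223, $) ⊢ (p, 2223, $) ⊢ (p, 223, $) ⊢ (p, 23, $) ⊢ (r, 3, X$) ⊢ (r, ε, $) ⊢ (r, ε, ε)
All input consumed and the stack is empty.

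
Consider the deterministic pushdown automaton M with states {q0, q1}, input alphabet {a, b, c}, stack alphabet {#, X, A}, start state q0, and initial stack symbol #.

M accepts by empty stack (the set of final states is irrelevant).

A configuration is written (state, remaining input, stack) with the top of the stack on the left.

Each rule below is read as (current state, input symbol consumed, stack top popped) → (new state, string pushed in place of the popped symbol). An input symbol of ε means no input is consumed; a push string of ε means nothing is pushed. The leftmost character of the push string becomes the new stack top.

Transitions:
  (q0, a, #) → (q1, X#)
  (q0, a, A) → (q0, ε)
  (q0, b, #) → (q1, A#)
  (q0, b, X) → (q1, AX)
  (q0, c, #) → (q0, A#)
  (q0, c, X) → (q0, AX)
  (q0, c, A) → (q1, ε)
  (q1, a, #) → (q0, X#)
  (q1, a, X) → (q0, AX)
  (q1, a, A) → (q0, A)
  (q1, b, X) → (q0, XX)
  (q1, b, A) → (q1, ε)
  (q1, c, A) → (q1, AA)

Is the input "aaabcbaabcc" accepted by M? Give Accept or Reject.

(q0, aaabcbaabcc, #)
  read a, top #: go to q1, push X# → (q1, aabcbaabcc, X#)
  read a, top X: go to q0, push AX → (q0, abcbaabcc, AX#)
  read a, top A: go to q0, push ε → (q0, bcbaabcc, X#)
  read b, top X: go to q1, push AX → (q1, cbaabcc, AX#)
  read c, top A: go to q1, push AA → (q1, baabcc, AAX#)
  read b, top A: go to q1, push ε → (q1, aabcc, AX#)
  read a, top A: go to q0, push A → (q0, abcc, AX#)
  read a, top A: go to q0, push ε → (q0, bcc, X#)
  read b, top X: go to q1, push AX → (q1, cc, AX#)
  read c, top A: go to q1, push AA → (q1, c, AAX#)
  read c, top A: go to q1, push AA → (q1, ε, AAAX#)
All input consumed; stack is AAAX#, not empty, and no further ε-move applies.

Reject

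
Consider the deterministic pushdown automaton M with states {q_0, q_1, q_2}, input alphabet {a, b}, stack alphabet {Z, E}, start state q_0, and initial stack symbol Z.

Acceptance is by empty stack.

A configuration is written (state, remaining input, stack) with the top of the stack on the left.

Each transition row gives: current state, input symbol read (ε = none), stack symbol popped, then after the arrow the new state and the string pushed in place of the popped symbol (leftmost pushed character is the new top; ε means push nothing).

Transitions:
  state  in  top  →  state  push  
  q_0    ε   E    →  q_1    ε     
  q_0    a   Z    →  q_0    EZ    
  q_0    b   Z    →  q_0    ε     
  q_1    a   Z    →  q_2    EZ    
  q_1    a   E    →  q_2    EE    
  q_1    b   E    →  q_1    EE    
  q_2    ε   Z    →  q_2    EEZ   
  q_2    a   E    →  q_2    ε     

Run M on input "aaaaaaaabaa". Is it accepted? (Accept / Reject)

Reject

(q_0, aaaaaaaabaa, Z)
  read a, top Z: go to q_0, push EZ → (q_0, aaaaaaabaa, EZ)
  ε-move, top E: go to q_1, push ε → (q_1, aaaaaaabaa, Z)
  read a, top Z: go to q_2, push EZ → (q_2, aaaaaabaa, EZ)
  read a, top E: go to q_2, push ε → (q_2, aaaaabaa, Z)
  ε-move, top Z: go to q_2, push EEZ → (q_2, aaaaabaa, EEZ)
  read a, top E: go to q_2, push ε → (q_2, aaaabaa, EZ)
  read a, top E: go to q_2, push ε → (q_2, aaabaa, Z)
  ε-move, top Z: go to q_2, push EEZ → (q_2, aaabaa, EEZ)
  read a, top E: go to q_2, push ε → (q_2, aabaa, EZ)
  read a, top E: go to q_2, push ε → (q_2, abaa, Z)
  ε-move, top Z: go to q_2, push EEZ → (q_2, abaa, EEZ)
  read a, top E: go to q_2, push ε → (q_2, baa, EZ)
No transition applies at (q_2, baa, EZ); input not fully consumed.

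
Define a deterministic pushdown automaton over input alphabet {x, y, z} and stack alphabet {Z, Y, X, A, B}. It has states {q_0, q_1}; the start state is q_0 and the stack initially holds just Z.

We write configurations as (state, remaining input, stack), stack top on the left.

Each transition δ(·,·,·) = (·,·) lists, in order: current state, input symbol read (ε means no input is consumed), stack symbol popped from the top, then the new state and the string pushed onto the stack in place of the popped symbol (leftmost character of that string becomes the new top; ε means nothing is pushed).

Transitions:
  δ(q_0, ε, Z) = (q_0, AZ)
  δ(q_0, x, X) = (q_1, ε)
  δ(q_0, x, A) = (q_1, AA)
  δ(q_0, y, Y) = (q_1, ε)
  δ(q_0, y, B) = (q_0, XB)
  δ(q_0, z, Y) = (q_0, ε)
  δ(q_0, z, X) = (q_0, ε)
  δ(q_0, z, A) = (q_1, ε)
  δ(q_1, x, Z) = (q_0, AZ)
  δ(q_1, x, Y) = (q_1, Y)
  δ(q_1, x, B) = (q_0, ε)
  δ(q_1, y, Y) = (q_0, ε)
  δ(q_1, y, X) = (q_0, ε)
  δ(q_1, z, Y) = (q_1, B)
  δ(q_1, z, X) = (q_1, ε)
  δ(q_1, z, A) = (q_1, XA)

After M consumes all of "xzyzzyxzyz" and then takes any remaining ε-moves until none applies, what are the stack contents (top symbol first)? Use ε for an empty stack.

(q_0, xzyzzyxzyz, Z) ⊢ (q_0, xzyzzyxzyz, AZ) ⊢ (q_1, zyzzyxzyz, AAZ) ⊢ (q_1, yzzyxzyz, XAAZ) ⊢ (q_0, zzyxzyz, AAZ) ⊢ (q_1, zyxzyz, AZ) ⊢ (q_1, yxzyz, XAZ) ⊢ (q_0, xzyz, AZ) ⊢ (q_1, zyz, AAZ) ⊢ (q_1, yz, XAAZ) ⊢ (q_0, z, AAZ) ⊢ (q_1, ε, AZ)
All input consumed in state q_1 with stack AZ.

AZ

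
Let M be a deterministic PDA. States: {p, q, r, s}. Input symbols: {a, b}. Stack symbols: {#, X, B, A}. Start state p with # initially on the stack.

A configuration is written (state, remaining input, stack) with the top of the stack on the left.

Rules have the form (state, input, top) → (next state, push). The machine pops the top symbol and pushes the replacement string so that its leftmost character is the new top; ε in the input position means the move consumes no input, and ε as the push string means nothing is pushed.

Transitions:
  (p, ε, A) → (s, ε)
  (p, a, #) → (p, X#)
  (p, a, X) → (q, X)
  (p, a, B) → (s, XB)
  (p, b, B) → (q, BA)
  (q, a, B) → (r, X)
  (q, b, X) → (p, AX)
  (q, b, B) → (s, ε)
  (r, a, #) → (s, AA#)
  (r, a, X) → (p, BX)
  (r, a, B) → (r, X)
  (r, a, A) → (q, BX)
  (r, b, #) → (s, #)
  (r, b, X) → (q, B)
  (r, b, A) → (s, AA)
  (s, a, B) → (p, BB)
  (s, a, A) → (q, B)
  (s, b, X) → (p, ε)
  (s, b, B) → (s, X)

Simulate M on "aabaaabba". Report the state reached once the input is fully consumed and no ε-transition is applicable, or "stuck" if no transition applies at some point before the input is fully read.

stuck

(p, aabaaabba, #) ⊢ (p, abaaabba, X#) ⊢ (q, baaabba, X#) ⊢ (p, aaabba, AX#) ⊢ (s, aaabba, X#)
No transition for (s, a, top X); M blocks with input aaabba remaining.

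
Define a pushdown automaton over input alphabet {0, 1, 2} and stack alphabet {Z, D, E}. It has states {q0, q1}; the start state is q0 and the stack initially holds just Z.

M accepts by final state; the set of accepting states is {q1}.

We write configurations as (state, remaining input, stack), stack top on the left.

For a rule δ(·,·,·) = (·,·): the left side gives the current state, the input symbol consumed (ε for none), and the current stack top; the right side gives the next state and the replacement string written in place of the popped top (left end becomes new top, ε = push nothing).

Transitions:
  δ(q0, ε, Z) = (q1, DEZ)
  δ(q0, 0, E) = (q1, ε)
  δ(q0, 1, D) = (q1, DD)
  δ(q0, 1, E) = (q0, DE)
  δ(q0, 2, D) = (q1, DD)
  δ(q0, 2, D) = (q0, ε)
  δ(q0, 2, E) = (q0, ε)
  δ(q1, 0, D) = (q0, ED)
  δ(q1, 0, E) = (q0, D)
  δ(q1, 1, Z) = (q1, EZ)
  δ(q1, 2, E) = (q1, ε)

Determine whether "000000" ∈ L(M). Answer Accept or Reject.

Accept

One accepting computation: (q0, 000000, Z) ⊢ (q1, 000000, DEZ) ⊢ (q0, 00000, EDEZ) ⊢ (q1, 0000, DEZ) ⊢ (q0, 000, EDEZ) ⊢ (q1, 00, DEZ) ⊢ (q0, 0, EDEZ) ⊢ (q1, ε, DEZ)
All input consumed and state q1 ∈ F.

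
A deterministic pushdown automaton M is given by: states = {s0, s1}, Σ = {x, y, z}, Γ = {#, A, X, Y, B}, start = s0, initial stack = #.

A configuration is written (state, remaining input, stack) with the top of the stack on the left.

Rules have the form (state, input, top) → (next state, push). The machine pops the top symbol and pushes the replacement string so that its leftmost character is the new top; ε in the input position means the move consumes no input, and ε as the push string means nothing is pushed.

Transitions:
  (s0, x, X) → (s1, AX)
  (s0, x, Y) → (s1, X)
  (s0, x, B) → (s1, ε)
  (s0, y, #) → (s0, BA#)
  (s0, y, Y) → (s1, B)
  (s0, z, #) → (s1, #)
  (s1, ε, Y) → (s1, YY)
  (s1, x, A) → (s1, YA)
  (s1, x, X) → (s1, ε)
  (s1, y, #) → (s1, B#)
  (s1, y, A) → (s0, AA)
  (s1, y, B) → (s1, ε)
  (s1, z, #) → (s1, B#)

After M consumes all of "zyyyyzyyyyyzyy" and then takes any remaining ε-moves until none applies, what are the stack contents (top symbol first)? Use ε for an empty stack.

(s0, zyyyyzyyyyyzyy, #)
  read z, top #: go to s1, push # → (s1, yyyyzyyyyyzyy, #)
  read y, top #: go to s1, push B# → (s1, yyyzyyyyyzyy, B#)
  read y, top B: go to s1, push ε → (s1, yyzyyyyyzyy, #)
  read y, top #: go to s1, push B# → (s1, yzyyyyyzyy, B#)
  read y, top B: go to s1, push ε → (s1, zyyyyyzyy, #)
  read z, top #: go to s1, push B# → (s1, yyyyyzyy, B#)
  read y, top B: go to s1, push ε → (s1, yyyyzyy, #)
  read y, top #: go to s1, push B# → (s1, yyyzyy, B#)
  read y, top B: go to s1, push ε → (s1, yyzyy, #)
  read y, top #: go to s1, push B# → (s1, yzyy, B#)
  read y, top B: go to s1, push ε → (s1, zyy, #)
  read z, top #: go to s1, push B# → (s1, yy, B#)
  read y, top B: go to s1, push ε → (s1, y, #)
  read y, top #: go to s1, push B# → (s1, ε, B#)
All input consumed in state s1 with stack B#.

B#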